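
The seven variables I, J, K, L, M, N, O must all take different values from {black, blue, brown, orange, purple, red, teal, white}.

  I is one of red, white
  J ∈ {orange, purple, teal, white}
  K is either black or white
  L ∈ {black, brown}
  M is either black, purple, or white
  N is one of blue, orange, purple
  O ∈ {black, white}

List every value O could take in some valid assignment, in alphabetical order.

black, white

K and O share exactly the 2 values {black, white}; by pigeonhole those values go to them, so strike black, white from I, J, L, M.
I must be red (only option left).
L has just one choice, so L = brown.
M has just one choice, so M = purple. Remove purple from J, N.
No further eliminations apply; O can still be any of black, white.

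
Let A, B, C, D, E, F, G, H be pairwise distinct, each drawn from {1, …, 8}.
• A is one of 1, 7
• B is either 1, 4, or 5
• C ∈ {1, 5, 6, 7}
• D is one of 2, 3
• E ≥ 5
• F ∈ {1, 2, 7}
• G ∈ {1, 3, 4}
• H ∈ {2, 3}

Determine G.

The 8 variables together cover exactly {1, 2, 3, 4, 5, 6, 7, 8} — 8 values for 8 variables — and 8 appears only in E's list, so E = 8.
Among the 7 still-open variables, 6 fits only C (and all 7 values in {1, 2, 3, 4, 5, 6, 7} must be used), so C = 6.
Among the 6 still-open variables, 5 fits only B (and all 6 values in {1, 2, 3, 4, 5, 7} must be used), so B = 5.
Among the 5 still-open variables, 4 fits only G (and all 5 values in {1, 2, 3, 4, 7} must be used), so G = 4.

4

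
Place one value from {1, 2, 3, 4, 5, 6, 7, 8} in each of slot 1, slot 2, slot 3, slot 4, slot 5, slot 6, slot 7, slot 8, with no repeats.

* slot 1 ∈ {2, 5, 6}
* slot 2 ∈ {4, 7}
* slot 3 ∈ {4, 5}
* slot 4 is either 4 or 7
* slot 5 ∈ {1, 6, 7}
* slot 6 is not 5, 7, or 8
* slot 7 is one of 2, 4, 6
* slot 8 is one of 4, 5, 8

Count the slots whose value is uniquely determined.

Among the 8 variables, 3 fits only slot 6 (and all 8 values in {1, 2, 3, 4, 5, 6, 7, 8} must be used), so slot 6 = 3.
Among the 7 still-open variables, 1 fits only slot 5 (and all 7 values in {1, 2, 4, 5, 6, 7, 8} must be used), so slot 5 = 1.
Among the 6 still-open variables, 8 fits only slot 8 (and all 6 values in {2, 4, 5, 6, 7, 8} must be used), so slot 8 = 8.
The 2 variables slot 2 and slot 4 are confined to {4, 7}, which locks those values in; drop them from slot 3, slot 7.
That leaves slot 3 = 5. So slot 1 can't be 5.
Determined: slot 3=5, slot 5=1, slot 6=3, slot 8=8. The other slots each still have more than one consistent value. That makes 4.

4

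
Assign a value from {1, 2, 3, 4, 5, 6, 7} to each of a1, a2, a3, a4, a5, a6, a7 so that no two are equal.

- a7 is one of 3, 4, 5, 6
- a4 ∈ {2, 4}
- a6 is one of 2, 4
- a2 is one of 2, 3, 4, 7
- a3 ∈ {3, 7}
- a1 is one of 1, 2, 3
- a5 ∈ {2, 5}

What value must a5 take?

Among the 7 variables, 1 fits only a1 (and all 7 values in {1, 2, 3, 4, 5, 6, 7} must be used), so a1 = 1.
The 6 still-open variables draw from only 6 values {2, 3, 4, 5, 6, 7}, so each is used; only a7 can be 6, hence a7 = 6.
Among the 5 still-open variables, 5 fits only a5 (and all 5 values in {2, 3, 4, 5, 7} must be used), so a5 = 5.

5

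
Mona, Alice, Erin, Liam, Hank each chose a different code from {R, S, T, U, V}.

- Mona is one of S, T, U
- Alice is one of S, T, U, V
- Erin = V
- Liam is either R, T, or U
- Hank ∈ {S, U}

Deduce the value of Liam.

Erin has just one choice, so Erin = V. So Alice can't be V.
The 4 still-open variables draw from only 4 values {R, S, T, U}, so each is used; only Liam can be R, hence Liam = R.

R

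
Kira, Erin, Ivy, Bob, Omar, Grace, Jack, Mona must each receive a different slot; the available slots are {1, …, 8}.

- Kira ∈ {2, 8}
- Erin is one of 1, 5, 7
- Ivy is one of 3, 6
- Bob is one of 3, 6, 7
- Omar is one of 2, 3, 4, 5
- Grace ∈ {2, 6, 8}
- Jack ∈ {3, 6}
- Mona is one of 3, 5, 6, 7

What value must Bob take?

The 8 variables together cover exactly {1, 2, 3, 4, 5, 6, 7, 8} — 8 values for 8 variables — and 1 appears only in Erin's list, so Erin = 1.
The 7 still-open variables together cover exactly {2, 3, 4, 5, 6, 7, 8} — 7 values for 7 variables — and 4 appears only in Omar's list, so Omar = 4.
The 6 still-open variables together cover exactly {2, 3, 5, 6, 7, 8} — 6 values for 6 variables — and 5 appears only in Mona's list, so Mona = 5.
Among the 5 still-open variables, 7 fits only Bob (and all 5 values in {2, 3, 6, 7, 8} must be used), so Bob = 7.

7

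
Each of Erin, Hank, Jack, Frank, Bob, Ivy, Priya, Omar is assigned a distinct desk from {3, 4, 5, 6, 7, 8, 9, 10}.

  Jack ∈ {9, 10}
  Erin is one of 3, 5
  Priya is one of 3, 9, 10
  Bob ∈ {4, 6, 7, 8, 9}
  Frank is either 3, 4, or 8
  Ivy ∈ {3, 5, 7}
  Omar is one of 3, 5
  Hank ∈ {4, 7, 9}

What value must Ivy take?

7

Among the 8 variables, 6 fits only Bob (and all 8 values in {3, 4, 5, 6, 7, 8, 9, 10} must be used), so Bob = 6.
Among the 7 still-open variables, 8 fits only Frank (and all 7 values in {3, 4, 5, 7, 8, 9, 10} must be used), so Frank = 8.
The 6 still-open variables together cover exactly {3, 4, 5, 7, 9, 10} — 6 values for 6 variables — and 4 appears only in Hank's list, so Hank = 4.
The 5 still-open variables together cover exactly {3, 5, 7, 9, 10} — 5 values for 5 variables — and 7 appears only in Ivy's list, so Ivy = 7.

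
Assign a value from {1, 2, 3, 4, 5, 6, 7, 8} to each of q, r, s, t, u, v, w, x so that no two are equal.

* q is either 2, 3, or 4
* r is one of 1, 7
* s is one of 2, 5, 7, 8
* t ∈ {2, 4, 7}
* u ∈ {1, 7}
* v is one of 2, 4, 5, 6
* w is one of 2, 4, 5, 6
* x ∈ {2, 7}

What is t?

4

Among the 8 variables, 3 fits only q (and all 8 values in {1, 2, 3, 4, 5, 6, 7, 8} must be used), so q = 3.
The 7 still-open variables draw from only 7 values {1, 2, 4, 5, 6, 7, 8}, so each is used; only s can be 8, hence s = 8.
r and u share exactly the 2 values {1, 7}; by pigeonhole those values go to them, so strike 1, 7 from t, x.
x has just one choice, so x = 2. Remove 2 from t, v, w.
So t = 4.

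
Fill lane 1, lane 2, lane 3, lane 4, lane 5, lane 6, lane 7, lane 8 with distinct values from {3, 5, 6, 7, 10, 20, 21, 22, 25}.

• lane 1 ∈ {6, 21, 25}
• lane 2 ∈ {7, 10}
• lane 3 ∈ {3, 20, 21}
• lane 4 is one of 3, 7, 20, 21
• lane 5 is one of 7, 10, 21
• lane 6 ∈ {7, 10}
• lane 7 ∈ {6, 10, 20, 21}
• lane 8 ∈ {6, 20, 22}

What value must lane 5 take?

21

The 8 variables together cover exactly {3, 6, 7, 10, 20, 21, 22, 25} — 8 values for 8 variables — and 22 appears only in lane 8's list, so lane 8 = 22.
Among the 7 still-open variables, 25 fits only lane 1 (and all 7 values in {3, 6, 7, 10, 20, 21, 25} must be used), so lane 1 = 25.
The 6 still-open variables together cover exactly {3, 6, 7, 10, 20, 21} — 6 values for 6 variables — and 6 appears only in lane 7's list, so lane 7 = 6.
lane 2 and lane 6 share exactly the 2 values {7, 10}; by pigeonhole those values go to them, so strike 7, 10 from lane 4, lane 5.
So lane 5 = 21.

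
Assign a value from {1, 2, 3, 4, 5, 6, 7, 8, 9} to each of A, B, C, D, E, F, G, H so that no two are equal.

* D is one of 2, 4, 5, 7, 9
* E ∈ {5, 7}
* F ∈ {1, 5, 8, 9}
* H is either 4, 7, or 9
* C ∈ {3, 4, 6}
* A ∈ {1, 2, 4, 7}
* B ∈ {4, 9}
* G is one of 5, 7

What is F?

8

E and G between them cover only {5, 7} — a naked pair. Remove those values from A, D, F, H.
The 2 variables B and H are confined to {4, 9}, which locks those values in; drop them from A, C, D, F.
D must be 2 (only option left). Strike 2 from A.
That leaves A = 1. Eliminate 1 elsewhere: F.
So F = 8.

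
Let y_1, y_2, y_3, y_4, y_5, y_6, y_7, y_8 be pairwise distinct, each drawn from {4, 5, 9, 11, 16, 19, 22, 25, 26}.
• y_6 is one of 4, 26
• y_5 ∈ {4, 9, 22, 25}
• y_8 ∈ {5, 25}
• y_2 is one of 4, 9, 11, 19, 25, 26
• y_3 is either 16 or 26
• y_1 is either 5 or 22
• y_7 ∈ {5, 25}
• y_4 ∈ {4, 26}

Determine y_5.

9

y_4 and y_6 share exactly the 2 values {4, 26}; by pigeonhole those values go to them, so strike 4, 26 from y_2, y_3, y_5.
y_3 has just one choice, so y_3 = 16.
y_7 and y_8 between them cover only {5, 25} — a naked pair. Remove those values from y_1, y_2, y_5.
y_1 has just one choice, so y_1 = 22. Strike 22 from y_5.
So y_5 = 9.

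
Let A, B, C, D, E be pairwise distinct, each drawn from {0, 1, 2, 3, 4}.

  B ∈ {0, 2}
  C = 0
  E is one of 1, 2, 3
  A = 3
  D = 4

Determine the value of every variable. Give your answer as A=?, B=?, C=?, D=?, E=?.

A=3, B=2, C=0, D=4, E=1

A has just one choice, so A = 3. Remove 3 from E.
That leaves C = 0. Strike 0 from B.
That leaves D = 4.
That leaves B = 2. So E can't be 2.
That leaves E = 1.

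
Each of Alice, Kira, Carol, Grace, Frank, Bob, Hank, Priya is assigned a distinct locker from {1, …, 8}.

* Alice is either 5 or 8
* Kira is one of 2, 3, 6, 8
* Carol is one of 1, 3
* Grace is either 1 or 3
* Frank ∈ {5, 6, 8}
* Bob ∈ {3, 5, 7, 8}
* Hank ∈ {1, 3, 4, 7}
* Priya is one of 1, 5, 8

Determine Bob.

7

The 8 variables together cover exactly {1, 2, 3, 4, 5, 6, 7, 8} — 8 values for 8 variables — and 2 appears only in Kira's list, so Kira = 2.
Among the 7 still-open variables, 4 fits only Hank (and all 7 values in {1, 3, 4, 5, 6, 7, 8} must be used), so Hank = 4.
The 6 still-open variables draw from only 6 values {1, 3, 5, 6, 7, 8}, so each is used; only Frank can be 6, hence Frank = 6.
Among the 5 still-open variables, 7 fits only Bob (and all 5 values in {1, 3, 5, 7, 8} must be used), so Bob = 7.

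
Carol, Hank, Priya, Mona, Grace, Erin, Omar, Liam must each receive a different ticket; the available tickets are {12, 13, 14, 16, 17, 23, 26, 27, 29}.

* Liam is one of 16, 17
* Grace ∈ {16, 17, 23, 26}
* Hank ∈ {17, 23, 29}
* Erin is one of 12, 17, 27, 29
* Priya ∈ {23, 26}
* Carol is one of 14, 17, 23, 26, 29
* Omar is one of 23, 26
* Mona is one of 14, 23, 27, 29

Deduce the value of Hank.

29

The 8 variables draw from only 8 values {12, 14, 16, 17, 23, 26, 27, 29}, so each is used; only Erin can be 12, hence Erin = 12.
The 7 still-open variables together cover exactly {14, 16, 17, 23, 26, 27, 29} — 7 values for 7 variables — and 27 appears only in Mona's list, so Mona = 27.
Among the 6 still-open variables, 14 fits only Carol (and all 6 values in {14, 16, 17, 23, 26, 29} must be used), so Carol = 14.
The 5 still-open variables draw from only 5 values {16, 17, 23, 26, 29}, so each is used; only Hank can be 29, hence Hank = 29.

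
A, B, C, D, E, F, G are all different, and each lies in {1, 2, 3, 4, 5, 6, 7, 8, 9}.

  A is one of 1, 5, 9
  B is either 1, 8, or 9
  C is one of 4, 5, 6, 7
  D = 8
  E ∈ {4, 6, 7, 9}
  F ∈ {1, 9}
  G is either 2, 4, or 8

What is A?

D must be 8 (only option left). Strike 8 from B, G.
B and F share exactly the 2 values {1, 9}; by pigeonhole those values go to them, so strike 1, 9 from A, E.
So A = 5.

5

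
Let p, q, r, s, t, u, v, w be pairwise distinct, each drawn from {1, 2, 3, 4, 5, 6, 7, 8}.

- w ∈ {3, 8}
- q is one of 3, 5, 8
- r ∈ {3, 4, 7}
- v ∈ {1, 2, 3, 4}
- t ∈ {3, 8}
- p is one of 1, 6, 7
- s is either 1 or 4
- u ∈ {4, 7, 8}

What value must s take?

1

The 8 variables draw from only 8 values {1, 2, 3, 4, 5, 6, 7, 8}, so each is used; only v can be 2, hence v = 2.
The 7 still-open variables draw from only 7 values {1, 3, 4, 5, 6, 7, 8}, so each is used; only q can be 5, hence q = 5.
Among the 6 still-open variables, 6 fits only p (and all 6 values in {1, 3, 4, 6, 7, 8} must be used), so p = 6.
The 5 still-open variables together cover exactly {1, 3, 4, 7, 8} — 5 values for 5 variables — and 1 appears only in s's list, so s = 1.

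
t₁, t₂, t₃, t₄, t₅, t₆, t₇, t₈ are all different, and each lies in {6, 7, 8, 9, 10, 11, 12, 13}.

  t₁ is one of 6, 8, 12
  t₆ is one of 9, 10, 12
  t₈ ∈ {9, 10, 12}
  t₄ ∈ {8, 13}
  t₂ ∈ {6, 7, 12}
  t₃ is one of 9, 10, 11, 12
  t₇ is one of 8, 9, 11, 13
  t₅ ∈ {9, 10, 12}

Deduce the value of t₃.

The 8 variables together cover exactly {6, 7, 8, 9, 10, 11, 12, 13} — 8 values for 8 variables — and 7 appears only in t₂'s list, so t₂ = 7.
The 7 still-open variables draw from only 7 values {6, 8, 9, 10, 11, 12, 13}, so each is used; only t₁ can be 6, hence t₁ = 6.
The 3 variables t₅, t₆, t₈ are confined to {9, 10, 12}, which locks those values in; drop them from t₃, t₇.
So t₃ = 11.

11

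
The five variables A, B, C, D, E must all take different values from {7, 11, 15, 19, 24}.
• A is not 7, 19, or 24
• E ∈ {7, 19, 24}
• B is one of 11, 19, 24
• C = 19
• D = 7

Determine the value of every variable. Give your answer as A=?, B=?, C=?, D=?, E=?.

C has just one choice, so C = 19. Remove 19 from B, E.
D has just one choice, so D = 7. Remove 7 from E.
That leaves E = 24. Eliminate 24 elsewhere: B.
B's domain is down to {11}, so B = 11. Eliminate 11 elsewhere: A.
A has just one choice, so A = 15.

A=15, B=11, C=19, D=7, E=24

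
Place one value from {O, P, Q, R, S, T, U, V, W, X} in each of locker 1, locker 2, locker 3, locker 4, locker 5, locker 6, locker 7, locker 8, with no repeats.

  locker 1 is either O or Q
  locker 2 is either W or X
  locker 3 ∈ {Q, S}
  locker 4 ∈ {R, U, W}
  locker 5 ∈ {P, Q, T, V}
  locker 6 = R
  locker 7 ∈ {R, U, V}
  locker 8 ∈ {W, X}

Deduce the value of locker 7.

V

locker 6 must be R (only option left). Remove R from locker 4, locker 7.
The 2 variables locker 2 and locker 8 are confined to {W, X}, which locks those values in; drop them from locker 4.
locker 4's domain is down to {U}, so locker 4 = U. Strike U from locker 7.
So locker 7 = V.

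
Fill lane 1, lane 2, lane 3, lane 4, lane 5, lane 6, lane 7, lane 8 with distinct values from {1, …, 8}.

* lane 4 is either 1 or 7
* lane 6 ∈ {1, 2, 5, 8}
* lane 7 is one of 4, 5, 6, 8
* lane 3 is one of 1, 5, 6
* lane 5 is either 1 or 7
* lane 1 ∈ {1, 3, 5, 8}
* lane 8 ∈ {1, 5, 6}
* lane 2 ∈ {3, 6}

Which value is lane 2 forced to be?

3

The 8 variables together cover exactly {1, 2, 3, 4, 5, 6, 7, 8} — 8 values for 8 variables — and 2 appears only in lane 6's list, so lane 6 = 2.
Among the 7 still-open variables, 4 fits only lane 7 (and all 7 values in {1, 3, 4, 5, 6, 7, 8} must be used), so lane 7 = 4.
Among the 6 still-open variables, 8 fits only lane 1 (and all 6 values in {1, 3, 5, 6, 7, 8} must be used), so lane 1 = 8.
The 5 still-open variables draw from only 5 values {1, 3, 5, 6, 7}, so each is used; only lane 2 can be 3, hence lane 2 = 3.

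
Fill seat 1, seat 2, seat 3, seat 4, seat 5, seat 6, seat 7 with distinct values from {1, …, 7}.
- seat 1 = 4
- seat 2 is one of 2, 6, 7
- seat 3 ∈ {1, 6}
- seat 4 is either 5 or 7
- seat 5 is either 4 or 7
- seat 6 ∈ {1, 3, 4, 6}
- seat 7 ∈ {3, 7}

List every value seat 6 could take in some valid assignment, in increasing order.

1, 6

seat 1 must be 4 (only option left). So seat 5, seat 6 can't be 4.
seat 5 must be 7 (only option left). So seat 2, seat 4, seat 7 can't be 7.
seat 7 has just one choice, so seat 7 = 3. Remove 3 from seat 6.
seat 4 has just one choice, so seat 4 = 5.
Among the 3 still-open variables, 2 fits only seat 2 (and all 3 values in {1, 2, 6} must be used), so seat 2 = 2.
No further eliminations apply; seat 6 can still be any of 1, 6.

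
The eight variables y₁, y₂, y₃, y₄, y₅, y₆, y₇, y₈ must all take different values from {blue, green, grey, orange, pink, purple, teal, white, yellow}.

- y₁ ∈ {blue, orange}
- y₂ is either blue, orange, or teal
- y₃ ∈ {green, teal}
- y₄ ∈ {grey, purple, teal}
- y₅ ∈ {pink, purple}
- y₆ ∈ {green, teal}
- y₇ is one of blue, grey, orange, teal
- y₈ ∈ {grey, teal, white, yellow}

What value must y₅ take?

The 2 variables y₃ and y₆ are confined to {green, teal}, which locks those values in; drop them from y₂, y₄, y₇, y₈.
y₁ and y₂ between them cover only {blue, orange} — a naked pair. Remove those values from y₇.
y₇ has just one choice, so y₇ = grey. Eliminate grey elsewhere: y₄, y₈.
That leaves y₄ = purple. Eliminate purple elsewhere: y₅.
So y₅ = pink.

pink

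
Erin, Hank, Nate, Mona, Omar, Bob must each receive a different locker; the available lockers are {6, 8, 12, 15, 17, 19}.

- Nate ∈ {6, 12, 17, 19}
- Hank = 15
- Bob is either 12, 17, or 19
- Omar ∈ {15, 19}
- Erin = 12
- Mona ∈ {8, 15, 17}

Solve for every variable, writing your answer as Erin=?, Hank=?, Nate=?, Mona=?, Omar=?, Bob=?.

Erin=12, Hank=15, Nate=6, Mona=8, Omar=19, Bob=17

Erin must be 12 (only option left). So Nate, Bob can't be 12.
Hank must be 15 (only option left). Eliminate 15 elsewhere: Mona, Omar.
Omar has just one choice, so Omar = 19. So Nate, Bob can't be 19.
Bob's domain is down to {17}, so Bob = 17. Remove 17 from Nate, Mona.
That leaves Nate = 6.
Mona has just one choice, so Mona = 8.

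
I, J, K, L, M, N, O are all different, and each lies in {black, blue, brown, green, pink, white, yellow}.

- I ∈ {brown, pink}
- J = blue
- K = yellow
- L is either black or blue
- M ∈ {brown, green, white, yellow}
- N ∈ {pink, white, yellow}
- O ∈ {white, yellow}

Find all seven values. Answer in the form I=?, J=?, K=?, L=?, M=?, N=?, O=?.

J has just one choice, so J = blue. Eliminate blue elsewhere: L.
That leaves K = yellow. Strike yellow from M, N, O.
L's domain is down to {black}, so L = black.
O must be white (only option left). So M, N can't be white.
N has just one choice, so N = pink. Remove pink from I.
That leaves I = brown. Remove brown from M.
M has just one choice, so M = green.

I=brown, J=blue, K=yellow, L=black, M=green, N=pink, O=white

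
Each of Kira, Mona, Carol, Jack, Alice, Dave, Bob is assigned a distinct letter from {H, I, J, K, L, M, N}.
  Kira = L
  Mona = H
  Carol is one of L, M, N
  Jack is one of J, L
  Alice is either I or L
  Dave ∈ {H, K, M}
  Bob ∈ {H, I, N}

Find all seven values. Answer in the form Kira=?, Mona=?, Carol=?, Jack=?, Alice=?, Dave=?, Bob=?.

Kira must be L (only option left). Eliminate L elsewhere: Carol, Jack, Alice.
Mona must be H (only option left). Eliminate H elsewhere: Dave, Bob.
That leaves Jack = J.
That leaves Alice = I. Strike I from Bob.
That leaves Bob = N. Strike N from Carol.
Carol must be M (only option left). So Dave can't be M.
Dave's domain is down to {K}, so Dave = K.

Kira=L, Mona=H, Carol=M, Jack=J, Alice=I, Dave=K, Bob=N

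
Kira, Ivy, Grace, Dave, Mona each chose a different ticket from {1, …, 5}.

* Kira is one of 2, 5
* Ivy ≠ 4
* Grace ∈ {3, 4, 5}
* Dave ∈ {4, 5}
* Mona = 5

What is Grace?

3

Mona must be 5 (only option left). Eliminate 5 elsewhere: Kira, Ivy, Grace, Dave.
Kira must be 2 (only option left). So Ivy can't be 2.
Dave's domain is down to {4}, so Dave = 4. Remove 4 from Grace.
So Grace = 3.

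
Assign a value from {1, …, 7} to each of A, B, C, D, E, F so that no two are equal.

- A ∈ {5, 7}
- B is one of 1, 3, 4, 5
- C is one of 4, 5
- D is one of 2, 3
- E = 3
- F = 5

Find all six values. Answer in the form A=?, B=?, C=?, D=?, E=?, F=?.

E must be 3 (only option left). Strike 3 from B, D.
F must be 5 (only option left). Eliminate 5 elsewhere: A, B, C.
A has just one choice, so A = 7.
C's domain is down to {4}, so C = 4. So B can't be 4.
D's domain is down to {2}, so D = 2.
B has just one choice, so B = 1.

A=7, B=1, C=4, D=2, E=3, F=5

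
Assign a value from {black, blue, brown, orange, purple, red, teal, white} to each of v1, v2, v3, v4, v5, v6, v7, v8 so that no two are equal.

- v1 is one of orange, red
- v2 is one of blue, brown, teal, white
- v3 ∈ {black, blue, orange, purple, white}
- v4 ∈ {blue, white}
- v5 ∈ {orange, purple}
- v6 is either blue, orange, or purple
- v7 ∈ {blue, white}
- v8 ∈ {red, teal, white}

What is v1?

The 8 variables draw from only 8 values {black, blue, brown, orange, purple, red, teal, white}, so each is used; only v3 can be black, hence v3 = black.
Among the 7 still-open variables, brown fits only v2 (and all 7 values in {blue, brown, orange, purple, red, teal, white} must be used), so v2 = brown.
The 6 still-open variables draw from only 6 values {blue, orange, purple, red, teal, white}, so each is used; only v8 can be teal, hence v8 = teal.
The 5 still-open variables together cover exactly {blue, orange, purple, red, white} — 5 values for 5 variables — and red appears only in v1's list, so v1 = red.

red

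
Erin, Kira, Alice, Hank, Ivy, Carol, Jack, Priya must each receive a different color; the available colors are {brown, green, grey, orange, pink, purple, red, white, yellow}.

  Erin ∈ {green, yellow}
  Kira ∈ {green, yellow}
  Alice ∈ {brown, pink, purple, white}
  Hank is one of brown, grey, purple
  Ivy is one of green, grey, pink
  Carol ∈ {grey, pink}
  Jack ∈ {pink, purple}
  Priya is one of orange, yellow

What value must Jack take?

purple

Among the 8 variables, orange fits only Priya (and all 8 values in {brown, green, grey, orange, pink, purple, white, yellow} must be used), so Priya = orange.
The 7 still-open variables together cover exactly {brown, green, grey, pink, purple, white, yellow} — 7 values for 7 variables — and white appears only in Alice's list, so Alice = white.
The 6 still-open variables draw from only 6 values {brown, green, grey, pink, purple, yellow}, so each is used; only Hank can be brown, hence Hank = brown.
The 5 still-open variables together cover exactly {green, grey, pink, purple, yellow} — 5 values for 5 variables — and purple appears only in Jack's list, so Jack = purple.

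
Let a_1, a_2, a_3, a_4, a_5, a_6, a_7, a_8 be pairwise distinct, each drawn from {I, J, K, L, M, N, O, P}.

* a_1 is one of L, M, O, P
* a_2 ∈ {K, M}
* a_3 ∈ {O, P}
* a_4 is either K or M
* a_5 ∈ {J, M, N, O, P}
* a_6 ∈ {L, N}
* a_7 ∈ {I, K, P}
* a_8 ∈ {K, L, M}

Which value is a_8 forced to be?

L

Among the 8 variables, I fits only a_7 (and all 8 values in {I, J, K, L, M, N, O, P} must be used), so a_7 = I.
The 7 still-open variables draw from only 7 values {J, K, L, M, N, O, P}, so each is used; only a_5 can be J, hence a_5 = J.
Among the 6 still-open variables, N fits only a_6 (and all 6 values in {K, L, M, N, O, P} must be used), so a_6 = N.
a_2 and a_4 share exactly the 2 values {K, M}; by pigeonhole those values go to them, so strike K, M from a_1, a_8.
So a_8 = L.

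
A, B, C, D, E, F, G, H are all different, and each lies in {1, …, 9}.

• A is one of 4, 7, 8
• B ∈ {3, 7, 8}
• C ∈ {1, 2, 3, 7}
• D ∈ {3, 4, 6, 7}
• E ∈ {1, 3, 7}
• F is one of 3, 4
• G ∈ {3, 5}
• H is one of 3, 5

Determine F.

4

The 8 variables draw from only 8 values {1, 2, 3, 4, 5, 6, 7, 8}, so each is used; only C can be 2, hence C = 2.
The 7 still-open variables draw from only 7 values {1, 3, 4, 5, 6, 7, 8}, so each is used; only E can be 1, hence E = 1.
The 6 still-open variables draw from only 6 values {3, 4, 5, 6, 7, 8}, so each is used; only D can be 6, hence D = 6.
The 2 variables G and H are confined to {3, 5}, which locks those values in; drop them from B, F.
So F = 4.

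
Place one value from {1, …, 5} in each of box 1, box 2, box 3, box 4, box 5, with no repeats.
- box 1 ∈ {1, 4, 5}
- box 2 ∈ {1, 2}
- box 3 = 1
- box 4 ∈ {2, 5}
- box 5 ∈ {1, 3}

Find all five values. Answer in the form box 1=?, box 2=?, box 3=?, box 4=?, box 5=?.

box 3 has just one choice, so box 3 = 1. So box 1, box 2, box 5 can't be 1.
box 5's domain is down to {3}, so box 5 = 3.
box 2 must be 2 (only option left). Eliminate 2 elsewhere: box 4.
box 4 must be 5 (only option left). Remove 5 from box 1.
That leaves box 1 = 4.

box 1=4, box 2=2, box 3=1, box 4=5, box 5=3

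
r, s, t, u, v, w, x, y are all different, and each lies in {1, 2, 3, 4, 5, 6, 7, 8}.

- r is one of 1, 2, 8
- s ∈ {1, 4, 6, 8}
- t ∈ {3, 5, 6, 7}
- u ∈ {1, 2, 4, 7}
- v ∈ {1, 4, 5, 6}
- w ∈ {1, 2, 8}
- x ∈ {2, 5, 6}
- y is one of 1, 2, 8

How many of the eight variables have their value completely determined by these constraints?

Among the 8 variables, 3 fits only t (and all 8 values in {1, 2, 3, 4, 5, 6, 7, 8} must be used), so t = 3.
Among the 7 still-open variables, 7 fits only u (and all 7 values in {1, 2, 4, 5, 6, 7, 8} must be used), so u = 7.
r, w, y between them cover only {1, 2, 8} — a naked triple. Remove those values from s, v, x.
Determined: t=3, u=7. The other variables each still have more than one consistent value. That makes 2.

2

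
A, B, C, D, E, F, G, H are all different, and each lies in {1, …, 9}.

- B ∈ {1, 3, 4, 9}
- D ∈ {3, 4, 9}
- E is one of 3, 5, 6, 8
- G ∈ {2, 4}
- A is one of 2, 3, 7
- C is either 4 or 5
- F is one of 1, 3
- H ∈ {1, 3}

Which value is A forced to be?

7

F and H between them cover only {1, 3} — a naked pair. Remove those values from A, B, D, E.
The 2 variables B and D are confined to {4, 9}, which locks those values in; drop them from C, G.
C has just one choice, so C = 5. Remove 5 from E.
G must be 2 (only option left). So A can't be 2.
So A = 7.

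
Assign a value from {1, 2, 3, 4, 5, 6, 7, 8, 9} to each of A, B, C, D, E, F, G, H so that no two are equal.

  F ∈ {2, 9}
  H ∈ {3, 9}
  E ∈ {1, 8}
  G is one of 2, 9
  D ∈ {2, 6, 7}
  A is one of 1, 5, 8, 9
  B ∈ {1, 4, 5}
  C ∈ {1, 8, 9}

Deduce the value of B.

4

F and G between them cover only {2, 9} — a naked pair. Remove those values from A, C, D, H.
H has just one choice, so H = 3.
The 2 variables C and E are confined to {1, 8}, which locks those values in; drop them from A, B.
That leaves A = 5. Eliminate 5 elsewhere: B.
So B = 4.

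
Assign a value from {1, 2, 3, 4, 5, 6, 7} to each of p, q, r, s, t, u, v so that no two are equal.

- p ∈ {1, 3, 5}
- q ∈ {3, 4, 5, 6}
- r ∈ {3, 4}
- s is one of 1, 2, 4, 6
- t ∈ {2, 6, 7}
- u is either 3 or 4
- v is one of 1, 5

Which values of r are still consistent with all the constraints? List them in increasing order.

3, 4

The 7 variables together cover exactly {1, 2, 3, 4, 5, 6, 7} — 7 values for 7 variables — and 7 appears only in t's list, so t = 7.
The 6 still-open variables together cover exactly {1, 2, 3, 4, 5, 6} — 6 values for 6 variables — and 2 appears only in s's list, so s = 2.
The 5 still-open variables together cover exactly {1, 3, 4, 5, 6} — 5 values for 5 variables — and 6 appears only in q's list, so q = 6.
r and u share exactly the 2 values {3, 4}; by pigeonhole those values go to them, so strike 3, 4 from p.
No further eliminations apply; r can still be any of 3, 4.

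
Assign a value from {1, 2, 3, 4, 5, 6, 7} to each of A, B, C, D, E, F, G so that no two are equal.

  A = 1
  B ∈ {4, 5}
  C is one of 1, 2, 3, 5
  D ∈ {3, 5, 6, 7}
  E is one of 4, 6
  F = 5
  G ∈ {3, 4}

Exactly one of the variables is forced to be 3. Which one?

A's domain is down to {1}, so A = 1. Remove 1 from C.
F's domain is down to {5}, so F = 5. So B, C, D can't be 5.
B must be 4 (only option left). Eliminate 4 elsewhere: E, G.
So 3 goes to G.

G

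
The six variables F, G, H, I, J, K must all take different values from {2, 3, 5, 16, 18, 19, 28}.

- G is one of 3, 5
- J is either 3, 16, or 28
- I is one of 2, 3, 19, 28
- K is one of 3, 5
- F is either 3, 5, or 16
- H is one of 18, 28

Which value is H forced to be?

The 2 variables G and K are confined to {3, 5}, which locks those values in; drop them from F, I, J.
F must be 16 (only option left). Strike 16 from J.
J has just one choice, so J = 28. Strike 28 from H, I.
So H = 18.

18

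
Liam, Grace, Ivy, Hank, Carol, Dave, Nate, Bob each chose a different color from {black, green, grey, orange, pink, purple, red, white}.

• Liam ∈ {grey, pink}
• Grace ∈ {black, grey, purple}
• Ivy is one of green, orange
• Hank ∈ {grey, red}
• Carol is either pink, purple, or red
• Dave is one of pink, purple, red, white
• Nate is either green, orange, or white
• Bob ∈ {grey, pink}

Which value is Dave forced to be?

white

Among the 8 variables, black fits only Grace (and all 8 values in {black, green, grey, orange, pink, purple, red, white} must be used), so Grace = black.
Liam and Bob share exactly the 2 values {grey, pink}; by pigeonhole those values go to them, so strike grey, pink from Hank, Carol, Dave.
Hank must be red (only option left). Remove red from Carol, Dave.
That leaves Carol = purple. Eliminate purple elsewhere: Dave.
So Dave = white.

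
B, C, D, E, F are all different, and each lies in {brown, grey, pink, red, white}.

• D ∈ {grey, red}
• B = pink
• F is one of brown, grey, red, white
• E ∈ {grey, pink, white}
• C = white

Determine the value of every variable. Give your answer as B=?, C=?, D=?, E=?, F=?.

B=pink, C=white, D=red, E=grey, F=brown

B must be pink (only option left). So E can't be pink.
C's domain is down to {white}, so C = white. So E, F can't be white.
E must be grey (only option left). So D, F can't be grey.
D's domain is down to {red}, so D = red. So F can't be red.
F has just one choice, so F = brown.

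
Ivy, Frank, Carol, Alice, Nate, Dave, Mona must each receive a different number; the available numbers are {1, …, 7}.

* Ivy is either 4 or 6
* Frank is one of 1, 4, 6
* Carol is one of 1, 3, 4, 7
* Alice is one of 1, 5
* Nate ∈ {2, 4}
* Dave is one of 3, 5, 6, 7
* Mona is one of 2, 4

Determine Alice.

5

Nate and Mona share exactly the 2 values {2, 4}; by pigeonhole those values go to them, so strike 2, 4 from Ivy, Frank, Carol.
Ivy's domain is down to {6}, so Ivy = 6. Remove 6 from Frank, Dave.
That leaves Frank = 1. Strike 1 from Carol, Alice.
So Alice = 5.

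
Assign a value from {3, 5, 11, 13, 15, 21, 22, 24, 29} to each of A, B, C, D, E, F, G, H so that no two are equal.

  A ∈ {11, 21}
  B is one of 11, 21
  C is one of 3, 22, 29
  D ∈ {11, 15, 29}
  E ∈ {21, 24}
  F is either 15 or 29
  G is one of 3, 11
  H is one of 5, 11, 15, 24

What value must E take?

24

The 8 variables together cover exactly {3, 5, 11, 15, 21, 22, 24, 29} — 8 values for 8 variables — and 5 appears only in H's list, so H = 5.
The 7 still-open variables draw from only 7 values {3, 11, 15, 21, 22, 24, 29}, so each is used; only C can be 22, hence C = 22.
Among the 6 still-open variables, 3 fits only G (and all 6 values in {3, 11, 15, 21, 24, 29} must be used), so G = 3.
The 5 still-open variables draw from only 5 values {11, 15, 21, 24, 29}, so each is used; only E can be 24, hence E = 24.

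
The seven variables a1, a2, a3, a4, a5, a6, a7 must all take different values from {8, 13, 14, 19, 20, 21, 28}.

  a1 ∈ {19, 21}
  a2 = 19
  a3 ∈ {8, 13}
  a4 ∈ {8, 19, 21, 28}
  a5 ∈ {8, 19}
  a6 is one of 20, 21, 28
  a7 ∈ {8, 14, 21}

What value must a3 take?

a2's domain is down to {19}, so a2 = 19. Eliminate 19 elsewhere: a1, a4, a5.
That leaves a5 = 8. Eliminate 8 elsewhere: a3, a4, a7.
So a3 = 13.

13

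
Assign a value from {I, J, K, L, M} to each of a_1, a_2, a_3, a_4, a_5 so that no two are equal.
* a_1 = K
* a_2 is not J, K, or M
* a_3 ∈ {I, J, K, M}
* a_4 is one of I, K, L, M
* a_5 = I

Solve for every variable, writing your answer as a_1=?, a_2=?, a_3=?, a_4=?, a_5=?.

a_1's domain is down to {K}, so a_1 = K. Eliminate K elsewhere: a_3, a_4.
a_5 must be I (only option left). Eliminate I elsewhere: a_2, a_3, a_4.
a_2 has just one choice, so a_2 = L. So a_4 can't be L.
That leaves a_4 = M. So a_3 can't be M.
a_3 must be J (only option left).

a_1=K, a_2=L, a_3=J, a_4=M, a_5=I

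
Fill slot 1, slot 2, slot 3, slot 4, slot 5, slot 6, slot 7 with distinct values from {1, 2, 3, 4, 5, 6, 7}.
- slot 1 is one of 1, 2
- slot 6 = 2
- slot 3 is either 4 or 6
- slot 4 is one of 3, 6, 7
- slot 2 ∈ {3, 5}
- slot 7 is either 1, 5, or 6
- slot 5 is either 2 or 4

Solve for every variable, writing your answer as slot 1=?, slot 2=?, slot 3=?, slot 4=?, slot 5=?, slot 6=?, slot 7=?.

slot 1=1, slot 2=3, slot 3=6, slot 4=7, slot 5=4, slot 6=2, slot 7=5

slot 6 must be 2 (only option left). Strike 2 from slot 1, slot 5.
That leaves slot 1 = 1. So slot 7 can't be 1.
slot 5 has just one choice, so slot 5 = 4. Remove 4 from slot 3.
slot 3's domain is down to {6}, so slot 3 = 6. So slot 4, slot 7 can't be 6.
slot 7 must be 5 (only option left). So slot 2 can't be 5.
slot 2's domain is down to {3}, so slot 2 = 3. Strike 3 from slot 4.
That leaves slot 4 = 7.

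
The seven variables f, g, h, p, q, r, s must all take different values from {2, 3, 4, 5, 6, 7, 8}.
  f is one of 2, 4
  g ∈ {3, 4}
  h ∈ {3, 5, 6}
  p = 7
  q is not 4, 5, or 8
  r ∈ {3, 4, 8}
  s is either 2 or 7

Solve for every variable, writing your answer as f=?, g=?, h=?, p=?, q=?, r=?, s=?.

f=4, g=3, h=5, p=7, q=6, r=8, s=2

p has just one choice, so p = 7. Remove 7 from q, s.
That leaves s = 2. Eliminate 2 elsewhere: f, q.
f must be 4 (only option left). Eliminate 4 elsewhere: g, r.
g's domain is down to {3}, so g = 3. Eliminate 3 elsewhere: h, q, r.
q must be 6 (only option left). So h can't be 6.
r must be 8 (only option left).
h has just one choice, so h = 5.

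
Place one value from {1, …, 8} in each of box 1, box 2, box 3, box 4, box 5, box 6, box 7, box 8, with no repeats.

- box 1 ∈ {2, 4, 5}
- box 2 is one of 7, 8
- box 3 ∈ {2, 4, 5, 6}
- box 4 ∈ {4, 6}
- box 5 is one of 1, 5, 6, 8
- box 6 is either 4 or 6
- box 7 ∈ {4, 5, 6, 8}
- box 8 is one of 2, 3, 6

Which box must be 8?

Among the 8 variables, 1 fits only box 5 (and all 8 values in {1, 2, 3, 4, 5, 6, 7, 8} must be used), so box 5 = 1.
The 7 still-open variables draw from only 7 values {2, 3, 4, 5, 6, 7, 8}, so each is used; only box 8 can be 3, hence box 8 = 3.
The 6 still-open variables draw from only 6 values {2, 4, 5, 6, 7, 8}, so each is used; only box 2 can be 7, hence box 2 = 7.
The 5 still-open variables together cover exactly {2, 4, 5, 6, 8} — 5 values for 5 variables — and 8 appears only in box 7's list, so box 7 = 8.

box 7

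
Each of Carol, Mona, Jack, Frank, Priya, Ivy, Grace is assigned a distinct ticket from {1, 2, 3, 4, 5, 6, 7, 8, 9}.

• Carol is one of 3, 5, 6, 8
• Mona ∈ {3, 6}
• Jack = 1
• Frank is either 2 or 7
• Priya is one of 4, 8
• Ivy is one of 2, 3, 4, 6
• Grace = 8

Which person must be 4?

Priya

Jack's domain is down to {1}, so Jack = 1.
Grace has just one choice, so Grace = 8. Eliminate 8 elsewhere: Carol, Priya.
So 4 goes to Priya.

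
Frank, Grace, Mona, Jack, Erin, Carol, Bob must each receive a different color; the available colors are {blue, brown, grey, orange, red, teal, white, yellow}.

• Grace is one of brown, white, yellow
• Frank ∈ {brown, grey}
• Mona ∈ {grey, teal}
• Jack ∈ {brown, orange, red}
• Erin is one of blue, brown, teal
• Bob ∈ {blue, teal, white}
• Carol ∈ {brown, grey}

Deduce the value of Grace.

Frank and Carol between them cover only {brown, grey} — a naked pair. Remove those values from Grace, Mona, Jack, Erin.
Mona has just one choice, so Mona = teal. Remove teal from Erin, Bob.
That leaves Erin = blue. So Bob can't be blue.
Bob must be white (only option left). Strike white from Grace.
So Grace = yellow.

yellow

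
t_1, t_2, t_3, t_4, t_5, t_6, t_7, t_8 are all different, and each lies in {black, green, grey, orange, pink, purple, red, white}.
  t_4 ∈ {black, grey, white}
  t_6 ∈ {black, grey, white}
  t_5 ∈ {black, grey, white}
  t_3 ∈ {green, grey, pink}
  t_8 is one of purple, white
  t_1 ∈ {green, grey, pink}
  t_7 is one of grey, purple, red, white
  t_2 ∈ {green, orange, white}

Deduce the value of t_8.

The 8 variables draw from only 8 values {black, green, grey, orange, pink, purple, red, white}, so each is used; only t_2 can be orange, hence t_2 = orange.
Among the 7 still-open variables, red fits only t_7 (and all 7 values in {black, green, grey, pink, purple, red, white} must be used), so t_7 = red.
The 6 still-open variables draw from only 6 values {black, green, grey, pink, purple, white}, so each is used; only t_8 can be purple, hence t_8 = purple.

purple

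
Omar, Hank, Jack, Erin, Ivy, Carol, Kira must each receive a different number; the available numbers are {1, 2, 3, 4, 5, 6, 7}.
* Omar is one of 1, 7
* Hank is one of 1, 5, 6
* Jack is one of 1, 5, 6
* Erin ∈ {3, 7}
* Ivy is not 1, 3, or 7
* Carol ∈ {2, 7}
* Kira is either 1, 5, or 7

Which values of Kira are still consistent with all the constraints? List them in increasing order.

1, 5, 7

Among the 7 variables, 3 fits only Erin (and all 7 values in {1, 2, 3, 4, 5, 6, 7} must be used), so Erin = 3.
Among the 6 still-open variables, 4 fits only Ivy (and all 6 values in {1, 2, 4, 5, 6, 7} must be used), so Ivy = 4.
The 5 still-open variables together cover exactly {1, 2, 5, 6, 7} — 5 values for 5 variables — and 2 appears only in Carol's list, so Carol = 2.
No further eliminations apply; Kira can still be any of 1, 5, 7.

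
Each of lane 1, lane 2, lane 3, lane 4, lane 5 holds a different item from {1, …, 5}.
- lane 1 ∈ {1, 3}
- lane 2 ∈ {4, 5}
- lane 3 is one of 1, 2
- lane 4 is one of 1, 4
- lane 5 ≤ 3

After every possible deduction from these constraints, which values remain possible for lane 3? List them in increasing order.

1, 2

The 5 variables draw from only 5 values {1, 2, 3, 4, 5}, so each is used; only lane 2 can be 5, hence lane 2 = 5.
The 4 still-open variables draw from only 4 values {1, 2, 3, 4}, so each is used; only lane 4 can be 4, hence lane 4 = 4.
No further eliminations apply; lane 3 can still be any of 1, 2.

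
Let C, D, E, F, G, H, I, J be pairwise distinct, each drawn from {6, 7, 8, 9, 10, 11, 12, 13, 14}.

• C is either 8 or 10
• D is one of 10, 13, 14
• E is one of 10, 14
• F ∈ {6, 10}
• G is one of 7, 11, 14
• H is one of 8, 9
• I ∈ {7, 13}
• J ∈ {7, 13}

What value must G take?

The 8 variables draw from only 8 values {6, 7, 8, 9, 10, 11, 13, 14}, so each is used; only F can be 6, hence F = 6.
Among the 7 still-open variables, 9 fits only H (and all 7 values in {7, 8, 9, 10, 11, 13, 14} must be used), so H = 9.
Among the 6 still-open variables, 8 fits only C (and all 6 values in {7, 8, 10, 11, 13, 14} must be used), so C = 8.
Among the 5 still-open variables, 11 fits only G (and all 5 values in {7, 10, 11, 13, 14} must be used), so G = 11.

11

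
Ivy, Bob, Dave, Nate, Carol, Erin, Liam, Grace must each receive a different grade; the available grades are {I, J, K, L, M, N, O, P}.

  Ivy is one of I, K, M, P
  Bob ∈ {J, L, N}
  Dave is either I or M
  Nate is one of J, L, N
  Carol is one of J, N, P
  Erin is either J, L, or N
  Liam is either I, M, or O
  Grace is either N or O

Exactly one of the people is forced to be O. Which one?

Among the 8 variables, K fits only Ivy (and all 8 values in {I, J, K, L, M, N, O, P} must be used), so Ivy = K.
Among the 7 still-open variables, P fits only Carol (and all 7 values in {I, J, L, M, N, O, P} must be used), so Carol = P.
Bob, Nate, Erin share exactly the 3 values {J, L, N}; by pigeonhole those values go to them, so strike J, L, N from Grace.
So O goes to Grace.

Grace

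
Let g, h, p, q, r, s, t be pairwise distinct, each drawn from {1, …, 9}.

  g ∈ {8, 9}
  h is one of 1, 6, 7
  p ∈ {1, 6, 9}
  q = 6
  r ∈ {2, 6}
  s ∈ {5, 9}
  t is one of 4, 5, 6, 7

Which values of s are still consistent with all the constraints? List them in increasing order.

q has just one choice, so q = 6. Remove 6 from h, p, r, t.
r's domain is down to {2}, so r = 2.
No further eliminations apply; s can still be any of 5, 9.

5, 9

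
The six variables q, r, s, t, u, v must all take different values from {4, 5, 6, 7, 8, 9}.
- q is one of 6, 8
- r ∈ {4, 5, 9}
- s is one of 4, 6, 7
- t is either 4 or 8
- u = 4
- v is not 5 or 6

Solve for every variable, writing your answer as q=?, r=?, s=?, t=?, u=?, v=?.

u's domain is down to {4}, so u = 4. Eliminate 4 elsewhere: r, s, t, v.
t must be 8 (only option left). So q, v can't be 8.
q's domain is down to {6}, so q = 6. Strike 6 from s.
That leaves s = 7. So v can't be 7.
v must be 9 (only option left). Strike 9 from r.
r must be 5 (only option left).

q=6, r=5, s=7, t=8, u=4, v=9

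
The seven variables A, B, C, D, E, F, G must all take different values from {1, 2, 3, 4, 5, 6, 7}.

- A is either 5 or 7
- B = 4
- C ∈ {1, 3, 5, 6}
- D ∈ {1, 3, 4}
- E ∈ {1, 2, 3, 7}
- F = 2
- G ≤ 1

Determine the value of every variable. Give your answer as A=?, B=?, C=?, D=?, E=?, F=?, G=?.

A=5, B=4, C=6, D=3, E=7, F=2, G=1

B must be 4 (only option left). Eliminate 4 elsewhere: D.
F has just one choice, so F = 2. So E can't be 2.
G has just one choice, so G = 1. Strike 1 from C, D, E.
D has just one choice, so D = 3. Strike 3 from C, E.
That leaves E = 7. So A can't be 7.
A has just one choice, so A = 5. Remove 5 from C.
C must be 6 (only option left).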